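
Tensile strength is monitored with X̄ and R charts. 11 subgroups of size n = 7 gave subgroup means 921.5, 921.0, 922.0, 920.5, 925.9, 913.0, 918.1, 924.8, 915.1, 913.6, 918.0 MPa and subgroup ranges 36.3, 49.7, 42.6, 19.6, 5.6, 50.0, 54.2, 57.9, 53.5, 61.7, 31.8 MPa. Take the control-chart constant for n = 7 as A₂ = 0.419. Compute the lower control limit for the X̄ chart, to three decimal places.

X̄̄ = (921.5 + 921.0 + 922.0 + 920.5 + 925.9 + 913.0 + 918.1 + 924.8 + 915.1 + 913.6 + 918.0) / 11 = 10113.5000 / 11 = 919.4091
R̄ = (36.3 + 49.7 + 42.6 + 19.6 + 5.6 + 50.0 + 54.2 + 57.9 + 53.5 + 61.7 + 31.8) / 11 = 462.9000 / 11 = 42.0818
LCL = X̄̄ − A₂·R̄ = 919.4091 − 0.419 × 42.0818 = 901.7768

901.777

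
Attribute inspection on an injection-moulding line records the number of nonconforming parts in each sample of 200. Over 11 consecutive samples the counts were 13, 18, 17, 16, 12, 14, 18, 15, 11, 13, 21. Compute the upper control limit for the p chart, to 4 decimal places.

0.1327

p̄ = Σdᵢ / (k·n) = 168 / (11 × 200) = 0.07636
UCL = p̄ + 3·√(p̄(1−p̄)/n) = 0.07636 + 3 × √(0.07636×0.92364/200) = 0.07636 + 3 × 0.01878 = 0.13270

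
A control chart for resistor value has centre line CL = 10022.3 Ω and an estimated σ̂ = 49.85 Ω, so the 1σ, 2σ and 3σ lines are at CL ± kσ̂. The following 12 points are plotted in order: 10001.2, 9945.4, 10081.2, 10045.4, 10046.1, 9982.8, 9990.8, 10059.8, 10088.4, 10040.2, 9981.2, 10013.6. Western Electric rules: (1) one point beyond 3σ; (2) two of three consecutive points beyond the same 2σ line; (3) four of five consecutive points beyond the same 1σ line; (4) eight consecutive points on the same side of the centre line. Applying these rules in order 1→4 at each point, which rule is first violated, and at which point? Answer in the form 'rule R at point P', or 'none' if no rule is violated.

Zone of each point (C = within 1σ̂, B = 1σ̂–2σ̂, A = 2σ̂–3σ̂, * = beyond 3σ̂; sign = side of CL): 1:-C, 2:-B, 3:+B, 4:+C, 5:+C, 6:-C, 7:-C, 8:+C, 9:+B, 10:+C, 11:-C, 12:-C
No rule fires across all 12 points.

none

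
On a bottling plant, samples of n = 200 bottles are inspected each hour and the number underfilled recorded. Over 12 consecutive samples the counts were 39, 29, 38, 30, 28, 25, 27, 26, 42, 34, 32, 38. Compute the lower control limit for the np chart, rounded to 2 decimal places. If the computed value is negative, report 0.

16.71

p̄ = Σdᵢ / (k·n) = 388 / (12 × 200) = 0.16167
LCL = np̄ − 3·√(np̄(1−p̄)) = 32.3333 − 3 × 5.2064 = 16.7143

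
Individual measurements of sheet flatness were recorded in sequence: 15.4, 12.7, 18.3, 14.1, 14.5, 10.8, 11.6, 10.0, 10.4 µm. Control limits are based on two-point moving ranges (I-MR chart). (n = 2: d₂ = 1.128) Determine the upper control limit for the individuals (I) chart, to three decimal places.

X̄ = (15.4 + 12.7 + 18.3 + 14.1 + 14.5 + 10.8 + 11.6 + 10.0 + 10.4) / 9 = 13.0889
Moving ranges: 2.7, 5.6, 4.2, 0.4, 3.7, 0.8, 1.6, 0.4; M̄R̄ = 19.4000 / 8 = 2.4250
UCL = X̄ + 3·M̄R̄/d₂ = 13.0889 + 3 × 2.4250 / 1.128 = 19.5384

19.538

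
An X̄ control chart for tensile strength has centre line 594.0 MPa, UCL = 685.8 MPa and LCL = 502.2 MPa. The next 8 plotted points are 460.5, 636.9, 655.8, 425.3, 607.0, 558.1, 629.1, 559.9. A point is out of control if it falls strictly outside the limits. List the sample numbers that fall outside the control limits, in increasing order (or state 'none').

Compare each point to [502.2, 685.8]: sample 1 = 460.5 < LCL; sample 4 = 425.3 < LCL.

1, 4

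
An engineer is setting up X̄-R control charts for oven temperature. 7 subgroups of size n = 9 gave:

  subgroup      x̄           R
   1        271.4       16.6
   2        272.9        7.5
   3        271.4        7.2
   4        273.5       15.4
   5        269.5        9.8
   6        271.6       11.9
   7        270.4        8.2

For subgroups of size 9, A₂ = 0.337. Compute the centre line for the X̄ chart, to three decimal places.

271.529

X̄̄ = (271.4 + 272.9 + 271.4 + 273.5 + 269.5 + 271.6 + 270.4) / 7 = 1900.7000 / 7 = 271.5286
CL = X̄̄ = 271.5286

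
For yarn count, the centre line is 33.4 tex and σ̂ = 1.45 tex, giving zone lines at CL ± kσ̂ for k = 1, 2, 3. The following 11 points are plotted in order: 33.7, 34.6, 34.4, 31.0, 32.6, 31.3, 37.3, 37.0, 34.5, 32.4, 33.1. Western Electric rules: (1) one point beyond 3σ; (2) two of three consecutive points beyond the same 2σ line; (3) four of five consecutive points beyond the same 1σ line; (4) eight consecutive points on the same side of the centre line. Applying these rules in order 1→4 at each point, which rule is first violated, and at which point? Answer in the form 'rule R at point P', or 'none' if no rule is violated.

rule 2 at point 8

Zone of each point (C = within 1σ̂, B = 1σ̂–2σ̂, A = 2σ̂–3σ̂, * = beyond 3σ̂; sign = side of CL): 1:+C, 2:+C, 3:+C, 4:-B, 5:-C, 6:-B, 7:+A, 8:+A, 9:+C, 10:-C, 11:-C
Rule 2 (two of three consecutive points beyond the same 2σ limit) is satisfied at point 8.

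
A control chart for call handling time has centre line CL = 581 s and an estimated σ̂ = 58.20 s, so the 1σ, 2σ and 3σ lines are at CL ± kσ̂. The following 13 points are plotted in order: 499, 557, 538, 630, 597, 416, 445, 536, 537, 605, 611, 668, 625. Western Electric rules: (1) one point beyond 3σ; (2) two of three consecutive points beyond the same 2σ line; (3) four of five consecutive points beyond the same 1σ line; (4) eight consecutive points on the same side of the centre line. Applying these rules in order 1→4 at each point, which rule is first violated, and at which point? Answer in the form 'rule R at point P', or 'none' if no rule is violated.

Zone of each point (C = within 1σ̂, B = 1σ̂–2σ̂, A = 2σ̂–3σ̂, * = beyond 3σ̂; sign = side of CL): 1:-B, 2:-C, 3:-C, 4:+C, 5:+C, 6:-A, 7:-A, 8:-C, 9:-C, 10:+C, 11:+C, 12:+B, 13:+C
Rule 2 (two of three consecutive points beyond the same 2σ limit) is satisfied at point 7.

rule 2 at point 7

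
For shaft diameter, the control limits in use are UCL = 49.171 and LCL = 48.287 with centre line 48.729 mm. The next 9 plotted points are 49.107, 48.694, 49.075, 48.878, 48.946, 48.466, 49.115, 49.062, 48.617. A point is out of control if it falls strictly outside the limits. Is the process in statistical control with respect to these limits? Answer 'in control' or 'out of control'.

All 9 points lie within [48.287, 49.171].

in control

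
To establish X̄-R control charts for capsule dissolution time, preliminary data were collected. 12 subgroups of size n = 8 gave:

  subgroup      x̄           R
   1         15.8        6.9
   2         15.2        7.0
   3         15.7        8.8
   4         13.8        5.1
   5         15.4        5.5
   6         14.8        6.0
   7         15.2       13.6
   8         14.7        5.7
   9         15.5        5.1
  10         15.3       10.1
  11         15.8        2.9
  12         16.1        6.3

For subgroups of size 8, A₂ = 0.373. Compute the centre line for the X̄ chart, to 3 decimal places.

15.275

X̄̄ = (15.8 + 15.2 + 15.7 + 13.8 + 15.4 + 14.8 + 15.2 + 14.7 + 15.5 + 15.3 + 15.8 + 16.1) / 12 = 183.3000 / 12 = 15.2750
CL = X̄̄ = 15.2750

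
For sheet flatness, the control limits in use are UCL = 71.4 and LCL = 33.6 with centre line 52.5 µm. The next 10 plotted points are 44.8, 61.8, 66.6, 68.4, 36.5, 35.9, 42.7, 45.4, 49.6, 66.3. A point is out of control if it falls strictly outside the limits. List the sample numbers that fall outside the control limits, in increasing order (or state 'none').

All 10 points lie within [33.6, 71.4].

none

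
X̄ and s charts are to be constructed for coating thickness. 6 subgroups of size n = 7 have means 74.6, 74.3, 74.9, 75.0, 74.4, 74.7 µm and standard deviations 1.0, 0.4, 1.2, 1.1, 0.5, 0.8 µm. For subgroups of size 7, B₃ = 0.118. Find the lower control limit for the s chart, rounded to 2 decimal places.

0.10

s̄ = (1.0 + 0.4 + 1.2 + 1.1 + 0.5 + 0.8) / 6 = 0.8333
LCL_s = B₃·s̄ = 0.118 × 0.8333 = 0.0983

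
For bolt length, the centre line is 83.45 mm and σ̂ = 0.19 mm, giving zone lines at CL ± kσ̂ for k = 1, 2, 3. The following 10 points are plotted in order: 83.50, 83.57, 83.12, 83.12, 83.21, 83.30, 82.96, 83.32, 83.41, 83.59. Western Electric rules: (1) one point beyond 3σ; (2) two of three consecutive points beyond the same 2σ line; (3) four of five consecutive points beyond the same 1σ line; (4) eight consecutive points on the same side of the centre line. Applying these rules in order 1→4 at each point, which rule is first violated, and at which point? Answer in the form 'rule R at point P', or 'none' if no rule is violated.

Zone of each point (C = within 1σ̂, B = 1σ̂–2σ̂, A = 2σ̂–3σ̂, * = beyond 3σ̂; sign = side of CL): 1:+C, 2:+C, 3:-B, 4:-B, 5:-B, 6:-C, 7:-A, 8:-C, 9:-C, 10:+C
Rule 3 (four of five consecutive points beyond the same 1σ limit) is satisfied at point 7.

rule 3 at point 7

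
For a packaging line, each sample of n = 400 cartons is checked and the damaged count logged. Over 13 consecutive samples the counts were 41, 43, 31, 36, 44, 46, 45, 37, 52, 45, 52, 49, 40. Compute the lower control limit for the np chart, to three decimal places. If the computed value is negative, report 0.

24.540

p̄ = Σdᵢ / (k·n) = 561 / (13 × 400) = 0.10788
LCL = np̄ − 3·√(np̄(1−p̄)) = 43.1538 − 3 × 6.2047 = 24.5398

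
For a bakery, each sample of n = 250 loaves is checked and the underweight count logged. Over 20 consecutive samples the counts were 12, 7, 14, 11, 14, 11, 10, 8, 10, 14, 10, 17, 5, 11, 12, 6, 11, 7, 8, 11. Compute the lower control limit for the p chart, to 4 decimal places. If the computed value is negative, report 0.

0.0038

p̄ = Σdᵢ / (k·n) = 209 / (20 × 250) = 0.04180
LCL = p̄ − 3·√(p̄(1−p̄)/n) = 0.04180 − 3 × 0.01266 = 0.00383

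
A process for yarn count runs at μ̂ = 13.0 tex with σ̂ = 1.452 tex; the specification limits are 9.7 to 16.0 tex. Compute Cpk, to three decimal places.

0.689

Cpu = (USL − μ̂) / (3σ̂) = (16.0 − 13.0) / (3 × 1.452) = 0.6887; Cpl = (μ̂ − LSL) / (3σ̂) = (13.0 − 9.7) / (3 × 1.452) = 0.7576; Cpk = min(Cpu, Cpl) = 0.6887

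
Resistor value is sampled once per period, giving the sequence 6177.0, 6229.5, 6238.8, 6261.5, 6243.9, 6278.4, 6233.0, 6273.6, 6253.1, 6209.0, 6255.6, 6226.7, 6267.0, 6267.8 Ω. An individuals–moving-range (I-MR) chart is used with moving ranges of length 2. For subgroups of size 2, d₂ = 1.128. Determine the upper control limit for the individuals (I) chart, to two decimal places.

6326.53

X̄ = (6177.0 + 6229.5 + 6238.8 + 6261.5 + 6243.9 + 6278.4 + 6233.0 + 6273.6 + 6253.1 + 6209.0 + 6255.6 + 6226.7 + 6267.0 + 6267.8) / 14 = 6243.9214
Moving ranges: 52.5, 9.3, 22.7, 17.6, 34.5, 45.4, 40.6, 20.5, 44.1, 46.6, 28.9, 40.3, 0.8; M̄R̄ = 403.8000 / 13 = 31.0615
UCL = X̄ + 3·M̄R̄/d₂ = 6243.9214 + 3 × 31.0615 / 1.128 = 6326.5319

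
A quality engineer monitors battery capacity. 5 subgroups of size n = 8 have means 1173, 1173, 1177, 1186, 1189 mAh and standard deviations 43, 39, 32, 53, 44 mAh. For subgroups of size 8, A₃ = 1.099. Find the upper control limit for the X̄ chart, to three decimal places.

X̄̄ = (1173 + 1173 + 1177 + 1186 + 1189) / 5 = 1179.6000
s̄ = (43 + 39 + 32 + 53 + 44) / 5 = 42.2000
UCL = X̄̄ + A₃·s̄ = 1179.6000 + 1.099 × 42.2000 = 1225.9778

1225.978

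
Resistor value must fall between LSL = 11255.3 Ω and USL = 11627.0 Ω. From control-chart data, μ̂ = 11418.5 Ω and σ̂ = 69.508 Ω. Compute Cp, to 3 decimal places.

0.891

Cp = (USL − LSL) / (6σ̂) = (11627.0 − 11255.3) / (6 × 69.508) = 371.7000 / 417.0480 = 0.8913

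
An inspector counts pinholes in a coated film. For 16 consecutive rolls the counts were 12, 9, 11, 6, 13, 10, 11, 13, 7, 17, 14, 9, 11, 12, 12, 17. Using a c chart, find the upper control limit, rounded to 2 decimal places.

21.67

c̄ = (12 + 9 + 11 + 6 + 13 + 10 + 11 + 13 + 7 + 17 + 14 + 9 + 11 + 12 + 12 + 17) / 16 = 184 / 16 = 11.5000
UCL = c̄ + 3√c̄ = 11.5000 + 3 × √11.5000 = 11.5000 + 3 × 3.3912 = 21.6735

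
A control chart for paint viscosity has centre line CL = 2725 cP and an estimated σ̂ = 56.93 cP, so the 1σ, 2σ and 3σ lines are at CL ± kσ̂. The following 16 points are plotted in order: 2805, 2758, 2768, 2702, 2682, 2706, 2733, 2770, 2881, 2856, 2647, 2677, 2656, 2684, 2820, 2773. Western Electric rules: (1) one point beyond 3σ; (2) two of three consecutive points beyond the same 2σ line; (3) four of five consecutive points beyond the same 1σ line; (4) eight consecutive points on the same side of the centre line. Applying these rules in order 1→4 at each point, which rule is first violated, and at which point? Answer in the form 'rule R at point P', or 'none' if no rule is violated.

Zone of each point (C = within 1σ̂, B = 1σ̂–2σ̂, A = 2σ̂–3σ̂, * = beyond 3σ̂; sign = side of CL): 1:+B, 2:+C, 3:+C, 4:-C, 5:-C, 6:-C, 7:+C, 8:+C, 9:+A, 10:+A, 11:-B, 12:-C, 13:-B, 14:-C, 15:+B, 16:+C
Rule 2 (two of three consecutive points beyond the same 2σ limit) is satisfied at point 10.

rule 2 at point 10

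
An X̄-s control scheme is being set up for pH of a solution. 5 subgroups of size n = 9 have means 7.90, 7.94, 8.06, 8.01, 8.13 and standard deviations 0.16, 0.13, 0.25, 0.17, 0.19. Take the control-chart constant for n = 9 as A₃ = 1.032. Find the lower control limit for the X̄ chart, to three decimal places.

X̄̄ = (7.90 + 7.94 + 8.06 + 8.01 + 8.13) / 5 = 8.0080
s̄ = (0.16 + 0.13 + 0.25 + 0.17 + 0.19) / 5 = 0.1800
LCL = X̄̄ − A₃·s̄ = 8.0080 − 1.032 × 0.1800 = 7.8222

7.822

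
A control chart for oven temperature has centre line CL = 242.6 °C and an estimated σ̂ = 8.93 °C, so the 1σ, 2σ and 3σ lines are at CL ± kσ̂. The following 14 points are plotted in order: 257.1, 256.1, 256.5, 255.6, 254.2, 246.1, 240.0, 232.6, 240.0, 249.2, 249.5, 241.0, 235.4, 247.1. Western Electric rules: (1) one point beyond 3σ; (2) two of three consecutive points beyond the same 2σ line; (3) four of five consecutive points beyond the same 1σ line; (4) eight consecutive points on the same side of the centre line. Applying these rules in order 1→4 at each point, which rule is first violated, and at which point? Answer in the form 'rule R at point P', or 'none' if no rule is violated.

rule 3 at point 4

Zone of each point (C = within 1σ̂, B = 1σ̂–2σ̂, A = 2σ̂–3σ̂, * = beyond 3σ̂; sign = side of CL): 1:+B, 2:+B, 3:+B, 4:+B, 5:+B, 6:+C, 7:-C, 8:-B, 9:-C, 10:+C, 11:+C, 12:-C, 13:-C, 14:+C
Rule 3 (four of five consecutive points beyond the same 1σ limit) is satisfied at point 4.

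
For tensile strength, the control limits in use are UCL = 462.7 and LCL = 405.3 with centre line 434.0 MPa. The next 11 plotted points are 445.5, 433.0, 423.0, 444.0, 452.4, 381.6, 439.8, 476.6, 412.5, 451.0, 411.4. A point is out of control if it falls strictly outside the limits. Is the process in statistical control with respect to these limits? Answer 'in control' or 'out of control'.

out of control

Compare each point to [405.3, 462.7]: sample 6 = 381.6 < LCL; sample 8 = 476.6 > UCL.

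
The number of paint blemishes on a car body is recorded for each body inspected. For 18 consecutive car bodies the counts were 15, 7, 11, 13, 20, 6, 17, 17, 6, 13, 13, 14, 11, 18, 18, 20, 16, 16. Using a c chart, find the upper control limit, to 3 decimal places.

25.147

c̄ = (15 + 7 + 11 + 13 + 20 + 6 + 17 + 17 + 6 + 13 + 13 + 14 + 11 + 18 + 18 + 20 + 16 + 16) / 18 = 251 / 18 = 13.9444
UCL = c̄ + 3√c̄ = 13.9444 + 3 × √13.9444 = 13.9444 + 3 × 3.7342 = 25.1471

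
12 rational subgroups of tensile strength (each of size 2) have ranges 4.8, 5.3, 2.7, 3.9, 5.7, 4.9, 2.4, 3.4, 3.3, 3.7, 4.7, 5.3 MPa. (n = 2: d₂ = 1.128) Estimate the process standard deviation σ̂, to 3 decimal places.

R̄ = (4.8 + 5.3 + 2.7 + 3.9 + 5.7 + 4.9 + 2.4 + 3.4 + 3.3 + 3.7 + 4.7 + 5.3) / 12 = 4.1750
σ̂ = R̄ / d₂ = 4.1750 / 1.128 = 3.7012

3.701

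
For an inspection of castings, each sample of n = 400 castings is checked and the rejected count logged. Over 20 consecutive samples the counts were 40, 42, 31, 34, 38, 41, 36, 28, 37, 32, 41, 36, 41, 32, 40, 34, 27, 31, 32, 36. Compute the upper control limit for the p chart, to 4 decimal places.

p̄ = Σdᵢ / (k·n) = 709 / (20 × 400) = 0.08862
UCL = p̄ + 3·√(p̄(1−p̄)/n) = 0.08862 + 3 × √(0.08862×0.91138/400) = 0.08862 + 3 × 0.01421 = 0.13126

0.1313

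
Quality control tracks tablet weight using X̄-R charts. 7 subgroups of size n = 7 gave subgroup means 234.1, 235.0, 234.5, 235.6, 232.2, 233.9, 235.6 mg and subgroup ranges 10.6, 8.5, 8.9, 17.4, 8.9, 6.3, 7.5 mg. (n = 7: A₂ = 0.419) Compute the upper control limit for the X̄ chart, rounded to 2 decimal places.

X̄̄ = (234.1 + 235.0 + 234.5 + 235.6 + 232.2 + 233.9 + 235.6) / 7 = 1640.9000 / 7 = 234.4143
R̄ = (10.6 + 8.5 + 8.9 + 17.4 + 8.9 + 6.3 + 7.5) / 7 = 68.1000 / 7 = 9.7286
UCL = X̄̄ + A₂·R̄ = 234.4143 + 0.419 × 9.7286 = 238.4906

238.49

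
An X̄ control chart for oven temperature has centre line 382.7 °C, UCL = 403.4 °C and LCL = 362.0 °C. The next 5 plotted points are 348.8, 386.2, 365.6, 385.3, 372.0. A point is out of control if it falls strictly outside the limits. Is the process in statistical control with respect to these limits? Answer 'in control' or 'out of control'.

Compare each point to [362.0, 403.4]: sample 1 = 348.8 < LCL.

out of control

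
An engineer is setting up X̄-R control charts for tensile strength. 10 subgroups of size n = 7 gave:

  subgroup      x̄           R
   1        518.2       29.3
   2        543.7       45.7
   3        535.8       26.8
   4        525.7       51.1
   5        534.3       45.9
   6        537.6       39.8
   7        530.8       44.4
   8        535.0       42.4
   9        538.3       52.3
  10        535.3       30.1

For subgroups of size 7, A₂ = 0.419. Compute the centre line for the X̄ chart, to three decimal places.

X̄̄ = (518.2 + 543.7 + 535.8 + 525.7 + 534.3 + 537.6 + 530.8 + 535.0 + 538.3 + 535.3) / 10 = 5334.7000 / 10 = 533.4700
CL = X̄̄ = 533.4700

533.470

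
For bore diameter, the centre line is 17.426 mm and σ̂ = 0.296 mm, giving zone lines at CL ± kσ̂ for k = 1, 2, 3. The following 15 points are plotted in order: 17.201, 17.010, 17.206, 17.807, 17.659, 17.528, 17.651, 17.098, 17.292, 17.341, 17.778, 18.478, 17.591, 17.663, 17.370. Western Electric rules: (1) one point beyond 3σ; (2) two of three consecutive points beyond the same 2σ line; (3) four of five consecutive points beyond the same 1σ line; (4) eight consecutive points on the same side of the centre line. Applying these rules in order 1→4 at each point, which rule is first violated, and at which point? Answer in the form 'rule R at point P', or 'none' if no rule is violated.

rule 1 at point 12

Zone of each point (C = within 1σ̂, B = 1σ̂–2σ̂, A = 2σ̂–3σ̂, * = beyond 3σ̂; sign = side of CL): 1:-C, 2:-B, 3:-C, 4:+B, 5:+C, 6:+C, 7:+C, 8:-B, 9:-C, 10:-C, 11:+B, 12:+*, 13:+C, 14:+C, 15:-C
Rule 1 (one point beyond the 3σ limits) is satisfied at point 12.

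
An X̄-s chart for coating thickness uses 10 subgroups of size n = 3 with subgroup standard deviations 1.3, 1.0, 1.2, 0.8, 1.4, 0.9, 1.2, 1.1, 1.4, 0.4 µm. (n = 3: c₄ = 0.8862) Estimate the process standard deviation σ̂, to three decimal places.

1.207

s̄ = (1.3 + 1.0 + 1.2 + 0.8 + 1.4 + 0.9 + 1.2 + 1.1 + 1.4 + 0.4) / 10 = 1.0700
σ̂ = s̄ / c₄ = 1.0700 / 0.8862 = 1.2074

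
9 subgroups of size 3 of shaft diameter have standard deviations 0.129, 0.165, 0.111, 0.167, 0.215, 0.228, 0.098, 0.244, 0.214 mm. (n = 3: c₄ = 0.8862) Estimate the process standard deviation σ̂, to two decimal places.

s̄ = (0.129 + 0.165 + 0.111 + 0.167 + 0.215 + 0.228 + 0.098 + 0.244 + 0.214) / 9 = 0.1746
σ̂ = s̄ / c₄ = 0.1746 / 0.8862 = 0.1970

0.20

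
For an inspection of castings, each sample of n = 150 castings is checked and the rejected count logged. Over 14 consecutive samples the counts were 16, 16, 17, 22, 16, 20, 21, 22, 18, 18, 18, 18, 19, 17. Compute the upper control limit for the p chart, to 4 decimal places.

p̄ = Σdᵢ / (k·n) = 258 / (14 × 150) = 0.12286
UCL = p̄ + 3·√(p̄(1−p̄)/n) = 0.12286 + 3 × √(0.12286×0.87714/150) = 0.12286 + 3 × 0.02680 = 0.20327

0.2033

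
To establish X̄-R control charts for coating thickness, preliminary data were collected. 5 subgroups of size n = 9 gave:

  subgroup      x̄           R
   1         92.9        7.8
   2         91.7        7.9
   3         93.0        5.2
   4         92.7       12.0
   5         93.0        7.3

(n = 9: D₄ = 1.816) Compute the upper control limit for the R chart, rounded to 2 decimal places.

R̄ = (7.8 + 7.9 + 5.2 + 12.0 + 7.3) / 5 = 40.2000 / 5 = 8.0400
UCL_R = D₄·R̄ = 1.816 × 8.0400 = 14.6006

14.60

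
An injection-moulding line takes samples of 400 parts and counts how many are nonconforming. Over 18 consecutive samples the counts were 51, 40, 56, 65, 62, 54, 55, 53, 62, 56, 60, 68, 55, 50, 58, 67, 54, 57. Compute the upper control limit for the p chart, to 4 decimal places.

0.1945

p̄ = Σdᵢ / (k·n) = 1023 / (18 × 400) = 0.14208
UCL = p̄ + 3·√(p̄(1−p̄)/n) = 0.14208 + 3 × √(0.14208×0.85792/400) = 0.14208 + 3 × 0.01746 = 0.19445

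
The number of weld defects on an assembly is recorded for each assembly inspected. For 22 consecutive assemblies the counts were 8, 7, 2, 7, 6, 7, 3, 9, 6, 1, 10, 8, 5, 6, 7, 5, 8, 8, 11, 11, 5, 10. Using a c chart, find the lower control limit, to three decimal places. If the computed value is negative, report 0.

c̄ = (8 + 7 + 2 + 7 + 6 + 7 + 3 + 9 + 6 + 1 + 10 + 8 + 5 + 6 + 7 + 5 + 8 + 8 + 11 + 11 + 5 + 10) / 22 = 150 / 22 = 6.8182
LCL = c̄ − 3√c̄ = 6.8182 − 3 × 2.6112 = -1.0153 → 0 (cannot be negative)

0.000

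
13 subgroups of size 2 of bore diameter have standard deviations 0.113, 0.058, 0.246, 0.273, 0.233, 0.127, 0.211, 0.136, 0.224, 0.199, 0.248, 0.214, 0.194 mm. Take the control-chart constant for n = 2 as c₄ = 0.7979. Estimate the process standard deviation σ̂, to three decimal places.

0.239

s̄ = (0.113 + 0.058 + 0.246 + 0.273 + 0.233 + 0.127 + 0.211 + 0.136 + 0.224 + 0.199 + 0.248 + 0.214 + 0.194) / 13 = 0.1905
σ̂ = s̄ / c₄ = 0.1905 / 0.7979 = 0.2387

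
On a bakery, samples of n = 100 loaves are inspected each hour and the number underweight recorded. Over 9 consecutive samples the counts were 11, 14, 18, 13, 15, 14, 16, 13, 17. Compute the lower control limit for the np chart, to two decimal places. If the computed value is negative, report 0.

3.98

p̄ = Σdᵢ / (k·n) = 131 / (9 × 100) = 0.14556
LCL = np̄ − 3·√(np̄(1−p̄)) = 14.5556 − 3 × 3.5266 = 3.9758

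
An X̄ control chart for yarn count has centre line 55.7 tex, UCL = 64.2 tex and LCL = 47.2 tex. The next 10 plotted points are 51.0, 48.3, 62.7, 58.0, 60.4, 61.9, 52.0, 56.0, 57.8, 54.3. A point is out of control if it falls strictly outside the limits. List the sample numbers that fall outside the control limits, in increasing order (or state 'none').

All 10 points lie within [47.2, 64.2].

none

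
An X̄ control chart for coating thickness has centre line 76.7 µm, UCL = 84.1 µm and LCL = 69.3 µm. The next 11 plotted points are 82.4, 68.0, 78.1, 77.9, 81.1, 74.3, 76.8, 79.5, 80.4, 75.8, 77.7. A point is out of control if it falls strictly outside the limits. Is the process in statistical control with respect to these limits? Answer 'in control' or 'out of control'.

out of control

Compare each point to [69.3, 84.1]: sample 2 = 68.0 < LCL.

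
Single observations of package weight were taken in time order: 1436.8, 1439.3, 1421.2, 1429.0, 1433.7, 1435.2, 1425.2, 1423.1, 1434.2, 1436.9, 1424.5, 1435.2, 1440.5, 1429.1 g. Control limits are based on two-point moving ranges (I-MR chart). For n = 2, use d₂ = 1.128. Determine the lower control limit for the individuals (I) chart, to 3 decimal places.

1411.188

X̄ = (1436.8 + 1439.3 + 1421.2 + 1429.0 + 1433.7 + 1435.2 + 1425.2 + 1423.1 + 1434.2 + 1436.9 + 1424.5 + 1435.2 + 1440.5 + 1429.1) / 14 = 1431.7071
Moving ranges: 2.5, 18.1, 7.8, 4.7, 1.5, 10.0, 2.1, 11.1, 2.7, 12.4, 10.7, 5.3, 11.4; M̄R̄ = 100.3000 / 13 = 7.7154
LCL = X̄ − 3·M̄R̄/d₂ = 1431.7071 − 3 × 7.7154 / 1.128 = 1411.1875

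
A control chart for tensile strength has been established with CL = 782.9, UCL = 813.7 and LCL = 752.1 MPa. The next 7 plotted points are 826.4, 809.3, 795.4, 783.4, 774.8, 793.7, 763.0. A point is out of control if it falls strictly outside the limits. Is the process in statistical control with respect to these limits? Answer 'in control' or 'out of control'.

Compare each point to [752.1, 813.7]: sample 1 = 826.4 > UCL.

out of control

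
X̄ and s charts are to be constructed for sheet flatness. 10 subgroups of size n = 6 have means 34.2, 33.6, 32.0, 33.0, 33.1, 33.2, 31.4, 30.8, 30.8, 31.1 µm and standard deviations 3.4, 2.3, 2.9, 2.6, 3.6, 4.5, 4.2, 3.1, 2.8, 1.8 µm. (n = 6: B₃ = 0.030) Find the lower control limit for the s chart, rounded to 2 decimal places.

s̄ = (3.4 + 2.3 + 2.9 + 2.6 + 3.6 + 4.5 + 4.2 + 3.1 + 2.8 + 1.8) / 10 = 3.1200
LCL_s = B₃·s̄ = 0.030 × 3.1200 = 0.0936

0.09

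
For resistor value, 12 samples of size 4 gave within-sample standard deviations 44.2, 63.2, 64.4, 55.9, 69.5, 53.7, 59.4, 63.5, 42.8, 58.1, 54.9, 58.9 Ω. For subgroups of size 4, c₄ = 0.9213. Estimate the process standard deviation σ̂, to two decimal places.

62.28

s̄ = (44.2 + 63.2 + 64.4 + 55.9 + 69.5 + 53.7 + 59.4 + 63.5 + 42.8 + 58.1 + 54.9 + 58.9) / 12 = 57.3750
σ̂ = s̄ / c₄ = 57.3750 / 0.9213 = 62.2761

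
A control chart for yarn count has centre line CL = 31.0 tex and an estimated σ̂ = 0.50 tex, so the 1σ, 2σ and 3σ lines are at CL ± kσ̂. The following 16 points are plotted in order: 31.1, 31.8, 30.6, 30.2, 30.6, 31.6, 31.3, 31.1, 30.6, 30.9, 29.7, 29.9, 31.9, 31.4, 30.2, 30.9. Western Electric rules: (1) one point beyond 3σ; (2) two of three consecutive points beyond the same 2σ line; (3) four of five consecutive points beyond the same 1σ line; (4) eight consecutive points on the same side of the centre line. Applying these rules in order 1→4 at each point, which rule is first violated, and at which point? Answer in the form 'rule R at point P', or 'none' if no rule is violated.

Zone of each point (C = within 1σ̂, B = 1σ̂–2σ̂, A = 2σ̂–3σ̂, * = beyond 3σ̂; sign = side of CL): 1:+C, 2:+B, 3:-C, 4:-B, 5:-C, 6:+B, 7:+C, 8:+C, 9:-C, 10:-C, 11:-A, 12:-A, 13:+B, 14:+C, 15:-B, 16:-C
Rule 2 (two of three consecutive points beyond the same 2σ limit) is satisfied at point 12.

rule 2 at point 12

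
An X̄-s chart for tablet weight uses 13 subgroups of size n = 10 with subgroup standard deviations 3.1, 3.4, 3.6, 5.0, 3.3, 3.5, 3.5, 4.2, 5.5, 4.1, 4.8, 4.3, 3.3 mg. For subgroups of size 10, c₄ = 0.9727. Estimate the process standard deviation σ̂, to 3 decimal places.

4.081

s̄ = (3.1 + 3.4 + 3.6 + 5.0 + 3.3 + 3.5 + 3.5 + 4.2 + 5.5 + 4.1 + 4.8 + 4.3 + 3.3) / 13 = 3.9692
σ̂ = s̄ / c₄ = 3.9692 / 0.9727 = 4.0806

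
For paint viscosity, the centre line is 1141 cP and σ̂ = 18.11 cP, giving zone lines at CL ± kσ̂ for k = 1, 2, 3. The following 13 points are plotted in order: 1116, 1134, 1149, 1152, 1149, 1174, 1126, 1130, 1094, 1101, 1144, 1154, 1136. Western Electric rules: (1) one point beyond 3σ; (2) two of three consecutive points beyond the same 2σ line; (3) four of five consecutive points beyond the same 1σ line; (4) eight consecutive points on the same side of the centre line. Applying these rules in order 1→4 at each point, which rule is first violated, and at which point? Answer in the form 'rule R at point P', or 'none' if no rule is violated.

Zone of each point (C = within 1σ̂, B = 1σ̂–2σ̂, A = 2σ̂–3σ̂, * = beyond 3σ̂; sign = side of CL): 1:-B, 2:-C, 3:+C, 4:+C, 5:+C, 6:+B, 7:-C, 8:-C, 9:-A, 10:-A, 11:+C, 12:+C, 13:-C
Rule 2 (two of three consecutive points beyond the same 2σ limit) is satisfied at point 10.

rule 2 at point 10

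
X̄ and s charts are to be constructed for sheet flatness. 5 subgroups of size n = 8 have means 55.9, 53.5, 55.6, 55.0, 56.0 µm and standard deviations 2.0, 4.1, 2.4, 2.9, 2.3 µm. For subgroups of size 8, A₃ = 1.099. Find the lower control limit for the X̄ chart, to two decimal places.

52.19

X̄̄ = (55.9 + 53.5 + 55.6 + 55.0 + 56.0) / 5 = 55.2000
s̄ = (2.0 + 4.1 + 2.4 + 2.9 + 2.3) / 5 = 2.7400
LCL = X̄̄ − A₃·s̄ = 55.2000 − 1.099 × 2.7400 = 52.1887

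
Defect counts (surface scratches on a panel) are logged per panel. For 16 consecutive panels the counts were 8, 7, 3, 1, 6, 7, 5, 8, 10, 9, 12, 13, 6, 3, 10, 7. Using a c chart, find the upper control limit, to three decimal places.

c̄ = (8 + 7 + 3 + 1 + 6 + 7 + 5 + 8 + 10 + 9 + 12 + 13 + 6 + 3 + 10 + 7) / 16 = 115 / 16 = 7.1875
UCL = c̄ + 3√c̄ = 7.1875 + 3 × √7.1875 = 7.1875 + 3 × 2.6810 = 15.2304

15.230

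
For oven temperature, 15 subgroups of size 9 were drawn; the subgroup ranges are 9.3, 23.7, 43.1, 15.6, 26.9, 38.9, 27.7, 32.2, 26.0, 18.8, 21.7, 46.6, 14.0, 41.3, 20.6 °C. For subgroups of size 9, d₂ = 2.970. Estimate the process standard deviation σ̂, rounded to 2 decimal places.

R̄ = (9.3 + 23.7 + 43.1 + 15.6 + 26.9 + 38.9 + 27.7 + 32.2 + 26.0 + 18.8 + 21.7 + 46.6 + 14.0 + 41.3 + 20.6) / 15 = 27.0933
σ̂ = R̄ / d₂ = 27.0933 / 2.970 = 9.1223

9.12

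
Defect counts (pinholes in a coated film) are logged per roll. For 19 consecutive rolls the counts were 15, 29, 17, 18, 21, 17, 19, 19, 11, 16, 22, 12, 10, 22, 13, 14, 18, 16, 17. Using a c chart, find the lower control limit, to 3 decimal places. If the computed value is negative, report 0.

4.731

c̄ = (15 + 29 + 17 + 18 + 21 + 17 + 19 + 19 + 11 + 16 + 22 + 12 + 10 + 22 + 13 + 14 + 18 + 16 + 17) / 19 = 326 / 19 = 17.1579
LCL = c̄ − 3√c̄ = 17.1579 − 3 × 4.1422 = 4.7313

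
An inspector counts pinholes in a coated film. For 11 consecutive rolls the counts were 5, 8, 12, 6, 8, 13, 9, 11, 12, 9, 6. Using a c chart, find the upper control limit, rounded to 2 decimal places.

c̄ = (5 + 8 + 12 + 6 + 8 + 13 + 9 + 11 + 12 + 9 + 6) / 11 = 99 / 11 = 9.0000
UCL = c̄ + 3√c̄ = 9.0000 + 3 × √9.0000 = 9.0000 + 3 × 3.0000 = 18.0000

18.00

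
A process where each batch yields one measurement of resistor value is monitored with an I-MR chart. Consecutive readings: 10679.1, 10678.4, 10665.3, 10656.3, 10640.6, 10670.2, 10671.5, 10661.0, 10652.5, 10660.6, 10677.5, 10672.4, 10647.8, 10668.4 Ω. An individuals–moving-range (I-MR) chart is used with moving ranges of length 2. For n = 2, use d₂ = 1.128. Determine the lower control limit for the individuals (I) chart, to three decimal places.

X̄ = (10679.1 + 10678.4 + 10665.3 + 10656.3 + 10640.6 + 10670.2 + 10671.5 + 10661.0 + 10652.5 + 10660.6 + 10677.5 + 10672.4 + 10647.8 + 10668.4) / 14 = 10664.4000
Moving ranges: 0.7, 13.1, 9.0, 15.7, 29.6, 1.3, 10.5, 8.5, 8.1, 16.9, 5.1, 24.6, 20.6; M̄R̄ = 163.7000 / 13 = 12.5923
LCL = X̄ − 3·M̄R̄/d₂ = 10664.4000 − 3 × 12.5923 / 1.128 = 10630.9098

10630.910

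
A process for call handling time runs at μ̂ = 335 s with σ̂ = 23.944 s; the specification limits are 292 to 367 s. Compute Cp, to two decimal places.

Cp = (USL − LSL) / (6σ̂) = (367 − 292) / (6 × 23.944) = 75.0000 / 143.6640 = 0.5221

0.52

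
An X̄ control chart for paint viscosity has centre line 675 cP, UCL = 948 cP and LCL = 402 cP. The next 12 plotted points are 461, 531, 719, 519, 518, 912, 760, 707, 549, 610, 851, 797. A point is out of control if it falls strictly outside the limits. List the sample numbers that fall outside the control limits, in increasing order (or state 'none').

All 12 points lie within [402, 948].

none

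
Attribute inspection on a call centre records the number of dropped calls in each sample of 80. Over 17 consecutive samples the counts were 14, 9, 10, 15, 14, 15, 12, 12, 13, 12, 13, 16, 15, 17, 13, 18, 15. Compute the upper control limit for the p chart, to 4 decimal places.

0.2977

p̄ = Σdᵢ / (k·n) = 233 / (17 × 80) = 0.17132
UCL = p̄ + 3·√(p̄(1−p̄)/n) = 0.17132 + 3 × √(0.17132×0.82868/80) = 0.17132 + 3 × 0.04213 = 0.29770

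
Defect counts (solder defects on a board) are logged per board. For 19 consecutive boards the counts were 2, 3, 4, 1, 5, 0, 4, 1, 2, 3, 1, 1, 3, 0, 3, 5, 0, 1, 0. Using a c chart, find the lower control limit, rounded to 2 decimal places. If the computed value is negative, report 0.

0.00

c̄ = (2 + 3 + 4 + 1 + 5 + 0 + 4 + 1 + 2 + 3 + 1 + 1 + 3 + 0 + 3 + 5 + 0 + 1 + 0) / 19 = 39 / 19 = 2.0526
LCL = c̄ − 3√c̄ = 2.0526 − 3 × 1.4327 = -2.2455 → 0 (cannot be negative)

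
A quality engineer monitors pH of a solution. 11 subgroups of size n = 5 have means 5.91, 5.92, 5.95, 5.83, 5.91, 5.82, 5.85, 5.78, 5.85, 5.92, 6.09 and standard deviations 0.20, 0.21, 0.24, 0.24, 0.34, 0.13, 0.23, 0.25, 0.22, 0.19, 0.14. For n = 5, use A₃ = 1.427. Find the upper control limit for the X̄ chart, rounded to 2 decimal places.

X̄̄ = (5.91 + 5.92 + 5.95 + 5.83 + 5.91 + 5.82 + 5.85 + 5.78 + 5.85 + 5.92 + 6.09) / 11 = 5.8936
s̄ = (0.20 + 0.21 + 0.24 + 0.24 + 0.34 + 0.13 + 0.23 + 0.25 + 0.22 + 0.19 + 0.14) / 11 = 0.2173
UCL = X̄̄ + A₃·s̄ = 5.8936 + 1.427 × 0.2173 = 6.2037

6.20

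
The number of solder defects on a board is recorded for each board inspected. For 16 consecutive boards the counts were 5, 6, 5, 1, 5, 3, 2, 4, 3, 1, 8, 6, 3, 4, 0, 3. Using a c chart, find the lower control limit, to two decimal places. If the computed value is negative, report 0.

c̄ = (5 + 6 + 5 + 1 + 5 + 3 + 2 + 4 + 3 + 1 + 8 + 6 + 3 + 4 + 0 + 3) / 16 = 59 / 16 = 3.6875
LCL = c̄ − 3√c̄ = 3.6875 − 3 × 1.9203 = -2.0734 → 0 (cannot be negative)

0.00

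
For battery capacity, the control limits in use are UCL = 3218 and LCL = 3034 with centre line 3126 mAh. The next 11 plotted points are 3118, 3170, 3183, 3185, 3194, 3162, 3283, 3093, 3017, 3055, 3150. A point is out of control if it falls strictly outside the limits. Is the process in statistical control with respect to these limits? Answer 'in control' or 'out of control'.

out of control

Compare each point to [3034, 3218]: sample 7 = 3283 > UCL; sample 9 = 3017 < LCL.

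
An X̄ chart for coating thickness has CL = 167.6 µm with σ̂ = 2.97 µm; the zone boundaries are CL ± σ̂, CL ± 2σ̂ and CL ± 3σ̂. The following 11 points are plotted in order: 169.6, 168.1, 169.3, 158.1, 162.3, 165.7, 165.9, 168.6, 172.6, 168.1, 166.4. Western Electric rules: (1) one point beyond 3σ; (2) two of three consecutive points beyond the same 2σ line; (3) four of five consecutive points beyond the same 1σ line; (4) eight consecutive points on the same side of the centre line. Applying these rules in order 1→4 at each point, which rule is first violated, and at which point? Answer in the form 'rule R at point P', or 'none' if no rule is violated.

Zone of each point (C = within 1σ̂, B = 1σ̂–2σ̂, A = 2σ̂–3σ̂, * = beyond 3σ̂; sign = side of CL): 1:+C, 2:+C, 3:+C, 4:-*, 5:-B, 6:-C, 7:-C, 8:+C, 9:+B, 10:+C, 11:-C
Rule 1 (one point beyond the 3σ limits) is satisfied at point 4.

rule 1 at point 4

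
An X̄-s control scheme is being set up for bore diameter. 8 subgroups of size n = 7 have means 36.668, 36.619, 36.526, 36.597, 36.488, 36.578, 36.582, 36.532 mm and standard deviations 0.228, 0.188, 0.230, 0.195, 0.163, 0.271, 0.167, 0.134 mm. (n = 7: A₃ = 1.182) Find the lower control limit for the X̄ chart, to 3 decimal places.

X̄̄ = (36.668 + 36.619 + 36.526 + 36.597 + 36.488 + 36.578 + 36.582 + 36.532) / 8 = 36.5738
s̄ = (0.228 + 0.188 + 0.230 + 0.195 + 0.163 + 0.271 + 0.167 + 0.134) / 8 = 0.1970
LCL = X̄̄ − A₃·s̄ = 36.5738 − 1.182 × 0.1970 = 36.3409

36.341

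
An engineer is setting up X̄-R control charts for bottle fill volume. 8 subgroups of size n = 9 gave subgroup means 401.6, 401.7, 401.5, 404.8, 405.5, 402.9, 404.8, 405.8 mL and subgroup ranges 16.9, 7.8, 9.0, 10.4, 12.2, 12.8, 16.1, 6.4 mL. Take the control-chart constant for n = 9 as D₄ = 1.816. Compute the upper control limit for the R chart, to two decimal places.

R̄ = (16.9 + 7.8 + 9.0 + 10.4 + 12.2 + 12.8 + 16.1 + 6.4) / 8 = 91.6000 / 8 = 11.4500
UCL_R = D₄·R̄ = 1.816 × 11.4500 = 20.7932

20.79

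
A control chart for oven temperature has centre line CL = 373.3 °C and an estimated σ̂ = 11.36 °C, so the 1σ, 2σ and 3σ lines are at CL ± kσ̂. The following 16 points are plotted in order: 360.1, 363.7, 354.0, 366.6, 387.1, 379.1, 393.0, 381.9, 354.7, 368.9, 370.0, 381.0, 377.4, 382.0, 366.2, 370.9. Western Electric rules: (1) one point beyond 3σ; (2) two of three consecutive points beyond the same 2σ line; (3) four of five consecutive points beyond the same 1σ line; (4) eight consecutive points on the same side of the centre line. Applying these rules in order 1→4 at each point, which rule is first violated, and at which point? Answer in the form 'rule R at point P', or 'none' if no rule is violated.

Zone of each point (C = within 1σ̂, B = 1σ̂–2σ̂, A = 2σ̂–3σ̂, * = beyond 3σ̂; sign = side of CL): 1:-B, 2:-C, 3:-B, 4:-C, 5:+B, 6:+C, 7:+B, 8:+C, 9:-B, 10:-C, 11:-C, 12:+C, 13:+C, 14:+C, 15:-C, 16:-C
No rule fires across all 16 points.

none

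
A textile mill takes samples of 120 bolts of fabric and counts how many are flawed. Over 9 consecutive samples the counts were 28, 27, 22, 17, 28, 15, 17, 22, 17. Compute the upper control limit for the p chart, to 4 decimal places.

p̄ = Σdᵢ / (k·n) = 193 / (9 × 120) = 0.17870
UCL = p̄ + 3·√(p̄(1−p̄)/n) = 0.17870 + 3 × √(0.17870×0.82130/120) = 0.17870 + 3 × 0.03497 = 0.28362

0.2836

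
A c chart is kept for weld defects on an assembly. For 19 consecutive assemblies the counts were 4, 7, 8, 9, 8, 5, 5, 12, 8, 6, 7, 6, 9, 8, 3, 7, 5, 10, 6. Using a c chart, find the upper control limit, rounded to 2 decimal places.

c̄ = (4 + 7 + 8 + 9 + 8 + 5 + 5 + 12 + 8 + 6 + 7 + 6 + 9 + 8 + 3 + 7 + 5 + 10 + 6) / 19 = 133 / 19 = 7.0000
UCL = c̄ + 3√c̄ = 7.0000 + 3 × √7.0000 = 7.0000 + 3 × 2.6458 = 14.9373

14.94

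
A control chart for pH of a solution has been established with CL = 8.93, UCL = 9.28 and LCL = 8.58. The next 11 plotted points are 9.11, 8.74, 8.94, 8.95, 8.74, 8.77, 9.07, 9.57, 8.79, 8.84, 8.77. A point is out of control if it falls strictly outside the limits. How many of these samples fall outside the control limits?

Compare each point to [8.58, 9.28]: sample 8 = 9.57 > UCL.

1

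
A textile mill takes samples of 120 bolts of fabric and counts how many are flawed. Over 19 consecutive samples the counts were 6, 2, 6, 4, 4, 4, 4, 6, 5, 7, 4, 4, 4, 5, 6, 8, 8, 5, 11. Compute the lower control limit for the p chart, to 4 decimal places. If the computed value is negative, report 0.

0.0000

p̄ = Σdᵢ / (k·n) = 103 / (19 × 120) = 0.04518
LCL = p̄ − 3·√(p̄(1−p̄)/n) = 0.04518 − 3 × 0.01896 = -0.01170 → 0 (negative, so LCL = 0)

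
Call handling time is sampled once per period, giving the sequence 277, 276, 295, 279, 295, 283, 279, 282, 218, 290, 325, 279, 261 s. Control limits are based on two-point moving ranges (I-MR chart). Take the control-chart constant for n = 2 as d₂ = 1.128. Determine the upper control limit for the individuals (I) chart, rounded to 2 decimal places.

X̄ = (277 + 276 + 295 + 279 + 295 + 283 + 279 + 282 + 218 + 290 + 325 + 279 + 261) / 13 = 279.9231
Moving ranges: 1, 19, 16, 16, 12, 4, 3, 64, 72, 35, 46, 18; M̄R̄ = 306.0000 / 12 = 25.5000
UCL = X̄ + 3·M̄R̄/d₂ = 279.9231 + 3 × 25.5000 / 1.128 = 347.7422

347.74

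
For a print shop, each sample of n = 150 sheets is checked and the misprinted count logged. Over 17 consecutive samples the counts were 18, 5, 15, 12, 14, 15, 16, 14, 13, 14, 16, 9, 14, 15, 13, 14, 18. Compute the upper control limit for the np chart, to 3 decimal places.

p̄ = Σdᵢ / (k·n) = 235 / (17 × 150) = 0.09216
UCL = np̄ + 3·√(np̄(1−p̄)) = 13.8235 + 3 × √(13.8235×0.90784) = 13.8235 + 3 × 3.5425 = 24.4512

24.451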